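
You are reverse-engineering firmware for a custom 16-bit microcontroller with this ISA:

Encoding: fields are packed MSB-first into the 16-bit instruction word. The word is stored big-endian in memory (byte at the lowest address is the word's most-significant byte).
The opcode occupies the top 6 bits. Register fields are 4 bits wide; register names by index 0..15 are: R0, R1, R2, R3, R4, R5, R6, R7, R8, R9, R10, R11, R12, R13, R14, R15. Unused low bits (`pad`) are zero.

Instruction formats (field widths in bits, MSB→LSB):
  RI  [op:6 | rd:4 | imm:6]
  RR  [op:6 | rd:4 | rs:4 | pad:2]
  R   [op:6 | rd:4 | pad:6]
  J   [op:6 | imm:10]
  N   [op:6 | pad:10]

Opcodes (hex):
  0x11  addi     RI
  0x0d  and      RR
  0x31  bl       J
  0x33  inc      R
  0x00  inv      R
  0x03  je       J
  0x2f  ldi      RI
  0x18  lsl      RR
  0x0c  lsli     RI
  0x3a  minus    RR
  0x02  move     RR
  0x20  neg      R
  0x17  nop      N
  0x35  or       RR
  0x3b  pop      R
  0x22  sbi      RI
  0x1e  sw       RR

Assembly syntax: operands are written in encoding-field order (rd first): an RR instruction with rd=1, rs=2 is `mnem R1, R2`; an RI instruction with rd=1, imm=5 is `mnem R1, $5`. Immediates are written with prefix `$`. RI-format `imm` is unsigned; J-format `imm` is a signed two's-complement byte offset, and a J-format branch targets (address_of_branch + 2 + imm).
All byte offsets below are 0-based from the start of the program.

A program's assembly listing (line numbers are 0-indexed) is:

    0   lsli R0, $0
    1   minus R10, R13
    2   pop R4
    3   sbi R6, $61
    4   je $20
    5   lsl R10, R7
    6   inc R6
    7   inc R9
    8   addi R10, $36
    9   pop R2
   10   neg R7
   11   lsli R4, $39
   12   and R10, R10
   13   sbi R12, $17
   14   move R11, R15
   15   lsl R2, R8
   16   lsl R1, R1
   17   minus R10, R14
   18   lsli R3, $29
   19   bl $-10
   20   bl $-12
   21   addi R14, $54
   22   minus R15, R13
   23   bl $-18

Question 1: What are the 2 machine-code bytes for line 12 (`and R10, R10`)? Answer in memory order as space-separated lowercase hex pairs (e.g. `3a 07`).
L12: and op=0xd:6|rd=10:4|rs=10:4|pad=0:2 ⇒ 0x36a8 ⇒ big 36 a8

36 a8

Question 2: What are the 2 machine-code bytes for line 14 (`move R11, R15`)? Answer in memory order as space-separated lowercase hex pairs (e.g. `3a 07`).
0a fc

L14: move op=0x2:6|rd=11:4|rs=15:4|pad=0:2 ⇒ 0x0afc ⇒ big 0a fc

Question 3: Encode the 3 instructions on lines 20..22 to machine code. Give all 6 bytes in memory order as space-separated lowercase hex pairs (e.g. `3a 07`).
L20: bl op=0x31:6|imm=-12:10 ⇒ 0xc7f4 ⇒ big c7 f4
L21: addi op=0x11:6|rd=14:4|imm=54:6 ⇒ 0x47b6 ⇒ big 47 b6
L22: minus op=0x3a:6|rd=15:4|rs=13:4|pad=0:2 ⇒ 0xebf4 ⇒ big eb f4

c7 f4 47 b6 eb f4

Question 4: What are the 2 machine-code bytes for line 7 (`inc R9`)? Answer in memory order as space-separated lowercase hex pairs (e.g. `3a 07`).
L7: inc op=0x33:6|rd=9:4|pad=0:6 ⇒ 0xce40 ⇒ big ce 40

ce 40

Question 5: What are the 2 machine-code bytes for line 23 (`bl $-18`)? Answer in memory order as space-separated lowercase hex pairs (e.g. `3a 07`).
line 23 (bl): pack op=0x31:6|imm=-18:10 = 0xc7ee; big→ c7 ee

c7 ee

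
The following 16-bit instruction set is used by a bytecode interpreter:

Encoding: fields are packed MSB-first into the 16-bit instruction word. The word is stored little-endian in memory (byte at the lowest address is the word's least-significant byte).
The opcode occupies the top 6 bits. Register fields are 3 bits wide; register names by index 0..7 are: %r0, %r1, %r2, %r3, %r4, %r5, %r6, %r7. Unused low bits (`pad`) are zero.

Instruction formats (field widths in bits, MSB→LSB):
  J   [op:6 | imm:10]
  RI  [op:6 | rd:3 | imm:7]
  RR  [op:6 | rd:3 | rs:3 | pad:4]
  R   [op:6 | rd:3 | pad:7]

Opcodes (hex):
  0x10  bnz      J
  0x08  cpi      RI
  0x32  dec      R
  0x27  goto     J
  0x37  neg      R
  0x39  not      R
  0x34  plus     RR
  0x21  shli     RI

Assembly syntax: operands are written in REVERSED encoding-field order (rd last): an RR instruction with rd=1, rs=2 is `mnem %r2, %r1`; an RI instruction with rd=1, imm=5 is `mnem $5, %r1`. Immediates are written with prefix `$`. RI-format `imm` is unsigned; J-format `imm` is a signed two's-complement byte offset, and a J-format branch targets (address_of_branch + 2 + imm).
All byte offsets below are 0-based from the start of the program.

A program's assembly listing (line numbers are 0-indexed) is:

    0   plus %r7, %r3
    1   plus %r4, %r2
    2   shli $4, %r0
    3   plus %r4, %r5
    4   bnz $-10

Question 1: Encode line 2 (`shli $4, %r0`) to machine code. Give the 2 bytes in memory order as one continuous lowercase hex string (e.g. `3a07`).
0484

line 2 (shli): pack op=0x21:6|rd=0:3|imm=4:7 = 0x8404; little→ 04 84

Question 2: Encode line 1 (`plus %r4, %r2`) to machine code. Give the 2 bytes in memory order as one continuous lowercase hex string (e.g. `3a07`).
line 1 (plus): pack op=0x34:6|rd=2:3|rs=4:3|pad=0:4 = 0xd140; little→ 40 d1

40d1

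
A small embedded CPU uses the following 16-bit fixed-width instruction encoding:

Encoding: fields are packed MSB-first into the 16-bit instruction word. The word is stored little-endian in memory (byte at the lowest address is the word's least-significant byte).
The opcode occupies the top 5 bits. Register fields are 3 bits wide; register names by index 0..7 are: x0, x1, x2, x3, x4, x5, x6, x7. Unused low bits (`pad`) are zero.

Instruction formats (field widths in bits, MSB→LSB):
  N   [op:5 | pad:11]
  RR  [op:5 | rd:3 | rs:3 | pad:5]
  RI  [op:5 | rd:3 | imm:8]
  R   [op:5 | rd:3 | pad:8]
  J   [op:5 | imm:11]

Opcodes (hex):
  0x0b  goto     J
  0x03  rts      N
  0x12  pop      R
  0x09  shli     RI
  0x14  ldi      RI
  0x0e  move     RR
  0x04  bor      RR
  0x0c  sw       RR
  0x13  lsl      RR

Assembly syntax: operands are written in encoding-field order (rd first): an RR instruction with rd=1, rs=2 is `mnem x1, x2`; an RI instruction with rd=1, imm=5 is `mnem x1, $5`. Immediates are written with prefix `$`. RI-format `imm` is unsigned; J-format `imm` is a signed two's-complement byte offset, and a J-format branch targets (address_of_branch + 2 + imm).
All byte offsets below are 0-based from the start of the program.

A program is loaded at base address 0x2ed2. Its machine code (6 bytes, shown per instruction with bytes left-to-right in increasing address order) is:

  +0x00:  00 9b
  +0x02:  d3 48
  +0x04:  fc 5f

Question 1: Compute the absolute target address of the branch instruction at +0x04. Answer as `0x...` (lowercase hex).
off 0x04: read fc 5f as little → 0x5ffc
  top 5b → 0xb → goto [J]
  imm: (w>>0)&0x7ff=0x7fc (s11→-4) → $-4
  target = base 0x2ed2 + off 0x04 + 2 + imm -4 = 0x2ed4

0x2ed4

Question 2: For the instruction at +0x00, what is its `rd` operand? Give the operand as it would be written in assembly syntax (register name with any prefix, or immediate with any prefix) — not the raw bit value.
x3

+0x00: 00 9b ⇒ word 0x9b00 (little)
  top 5b → 0x13 → lsl [RR]
  rd: (w>>8)&0x7=0x3 → x3
  rs: (w>>5)&0x7=0x0 → x0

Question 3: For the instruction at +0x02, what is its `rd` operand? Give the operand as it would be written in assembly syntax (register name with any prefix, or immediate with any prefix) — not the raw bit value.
+0x02: d3 48 ⇒ word 0x48d3 (little)
  opcode bits[15:11]=0x9: shli/RI
  [10:8] rd=0 = x0
  [7:0] imm=211 = $211

x0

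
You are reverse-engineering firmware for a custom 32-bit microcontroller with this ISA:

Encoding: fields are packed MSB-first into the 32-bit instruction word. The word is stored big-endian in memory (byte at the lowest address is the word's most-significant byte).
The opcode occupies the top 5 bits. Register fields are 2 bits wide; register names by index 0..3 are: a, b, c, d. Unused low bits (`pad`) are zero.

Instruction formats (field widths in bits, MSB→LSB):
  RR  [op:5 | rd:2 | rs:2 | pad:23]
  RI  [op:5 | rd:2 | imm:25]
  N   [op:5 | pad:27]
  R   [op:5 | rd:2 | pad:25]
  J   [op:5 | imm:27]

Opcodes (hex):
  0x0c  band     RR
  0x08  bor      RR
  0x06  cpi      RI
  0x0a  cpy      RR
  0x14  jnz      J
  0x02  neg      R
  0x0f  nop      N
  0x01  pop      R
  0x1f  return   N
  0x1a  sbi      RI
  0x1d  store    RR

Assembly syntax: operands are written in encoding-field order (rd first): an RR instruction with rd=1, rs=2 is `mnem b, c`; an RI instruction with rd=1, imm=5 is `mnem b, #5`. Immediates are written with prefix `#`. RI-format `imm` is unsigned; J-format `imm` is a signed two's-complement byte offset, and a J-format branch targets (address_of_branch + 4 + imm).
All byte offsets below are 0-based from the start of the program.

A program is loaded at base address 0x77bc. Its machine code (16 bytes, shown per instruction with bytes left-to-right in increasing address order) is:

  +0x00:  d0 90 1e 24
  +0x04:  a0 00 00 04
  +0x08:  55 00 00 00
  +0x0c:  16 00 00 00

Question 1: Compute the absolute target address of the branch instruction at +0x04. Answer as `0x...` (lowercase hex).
[04] a0 00 00 04 → 0xa0000004
  op=0xa0000004>>27=0x14 ⇒ jnz (J)
  imm@[26:0]=0x4 ⇒ #4
  target = base 0x77bc + off 0x04 + 4 + imm 4 = 0x77c8

0x77c8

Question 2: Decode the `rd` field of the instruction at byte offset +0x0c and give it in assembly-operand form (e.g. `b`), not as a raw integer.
d

@+0c  big-endian(16 00 00 00) = 0x16000000
  top 5b → 0x2 → neg [R]
  rd@[26:25]=0x3 ⇒ d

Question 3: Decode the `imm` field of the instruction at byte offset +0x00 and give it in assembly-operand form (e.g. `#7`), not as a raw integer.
#9444900

+0x00: d0 90 1e 24 ⇒ word 0xd0901e24 (big)
  op=0xd0901e24>>27=0x1a ⇒ sbi (RI)
  rd@[26:25]=0x0 ⇒ a
  imm@[24:0]=0x901e24 ⇒ #9444900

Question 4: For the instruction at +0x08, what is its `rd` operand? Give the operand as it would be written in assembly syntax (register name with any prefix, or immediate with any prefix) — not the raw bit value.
c

+0x08: 55 00 00 00 ⇒ word 0x55000000 (big)
  top 5b → 0xa → cpy [RR]
  [26:25] rd=2 = c
  [24:23] rs=2 = c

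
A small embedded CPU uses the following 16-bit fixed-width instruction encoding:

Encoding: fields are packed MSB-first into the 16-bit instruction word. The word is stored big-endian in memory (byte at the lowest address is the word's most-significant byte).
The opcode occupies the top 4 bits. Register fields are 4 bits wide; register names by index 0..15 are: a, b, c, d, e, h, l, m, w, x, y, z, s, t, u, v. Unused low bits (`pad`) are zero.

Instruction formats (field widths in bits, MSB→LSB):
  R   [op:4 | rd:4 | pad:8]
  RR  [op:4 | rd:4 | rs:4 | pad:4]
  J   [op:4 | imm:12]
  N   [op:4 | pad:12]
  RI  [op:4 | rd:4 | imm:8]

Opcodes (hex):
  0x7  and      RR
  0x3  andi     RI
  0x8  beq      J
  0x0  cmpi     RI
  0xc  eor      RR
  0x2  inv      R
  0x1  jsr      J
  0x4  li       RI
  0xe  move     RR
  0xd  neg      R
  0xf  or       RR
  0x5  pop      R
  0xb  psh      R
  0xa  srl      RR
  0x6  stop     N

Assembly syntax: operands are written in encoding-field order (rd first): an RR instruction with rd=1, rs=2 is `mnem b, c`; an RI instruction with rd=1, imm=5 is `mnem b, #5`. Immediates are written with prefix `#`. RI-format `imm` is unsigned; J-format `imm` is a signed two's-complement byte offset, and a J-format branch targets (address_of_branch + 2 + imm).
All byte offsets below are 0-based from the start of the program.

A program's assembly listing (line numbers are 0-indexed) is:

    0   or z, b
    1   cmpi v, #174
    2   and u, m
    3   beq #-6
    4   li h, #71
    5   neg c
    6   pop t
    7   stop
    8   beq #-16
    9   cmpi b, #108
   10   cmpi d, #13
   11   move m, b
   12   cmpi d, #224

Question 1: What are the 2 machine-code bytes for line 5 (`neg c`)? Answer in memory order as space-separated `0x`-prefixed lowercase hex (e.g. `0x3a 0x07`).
L5: neg op=0xd:4|rd=2:4|pad=0:8 ⇒ 0xd200 ⇒ big d2 00

0xd2 0x00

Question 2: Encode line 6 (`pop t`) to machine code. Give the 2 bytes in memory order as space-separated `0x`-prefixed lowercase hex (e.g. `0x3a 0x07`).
line 6 (pop): pack op=0x5:4|rd=13:4|pad=0:8 = 0x5d00; big→ 5d 00

0x5d 0x00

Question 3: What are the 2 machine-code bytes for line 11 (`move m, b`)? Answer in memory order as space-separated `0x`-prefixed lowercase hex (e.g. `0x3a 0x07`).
0xe7 0x10

L11: move op=0xe:4|rd=7:4|rs=1:4|pad=0:4 ⇒ 0xe710 ⇒ big e7 10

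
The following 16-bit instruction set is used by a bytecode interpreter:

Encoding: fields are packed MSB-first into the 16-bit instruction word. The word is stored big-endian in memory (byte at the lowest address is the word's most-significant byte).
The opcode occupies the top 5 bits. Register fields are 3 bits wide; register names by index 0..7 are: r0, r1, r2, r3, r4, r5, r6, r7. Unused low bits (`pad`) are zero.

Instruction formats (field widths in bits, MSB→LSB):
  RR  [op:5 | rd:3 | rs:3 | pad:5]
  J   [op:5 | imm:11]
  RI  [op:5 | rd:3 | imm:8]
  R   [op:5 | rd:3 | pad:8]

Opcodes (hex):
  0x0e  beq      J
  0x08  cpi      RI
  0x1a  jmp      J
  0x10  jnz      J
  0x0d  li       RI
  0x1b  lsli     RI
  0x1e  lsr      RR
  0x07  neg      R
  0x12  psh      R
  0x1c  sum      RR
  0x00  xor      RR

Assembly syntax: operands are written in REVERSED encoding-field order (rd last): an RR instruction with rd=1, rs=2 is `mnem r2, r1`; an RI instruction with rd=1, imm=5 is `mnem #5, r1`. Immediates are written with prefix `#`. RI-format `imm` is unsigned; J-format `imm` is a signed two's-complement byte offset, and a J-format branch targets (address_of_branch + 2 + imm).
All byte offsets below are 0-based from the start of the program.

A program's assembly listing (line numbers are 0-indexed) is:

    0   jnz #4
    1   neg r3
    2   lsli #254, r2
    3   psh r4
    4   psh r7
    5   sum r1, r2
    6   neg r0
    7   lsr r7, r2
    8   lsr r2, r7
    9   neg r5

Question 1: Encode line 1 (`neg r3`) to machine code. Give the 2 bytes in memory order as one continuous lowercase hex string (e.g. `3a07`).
line 1 (neg): pack op=0x7:5|rd=3:3|pad=0:8 = 0x3b00; big→ 3b 00

3b00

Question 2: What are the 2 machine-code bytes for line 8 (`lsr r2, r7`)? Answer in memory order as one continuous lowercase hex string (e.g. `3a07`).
f740

8. lsr fields op=0x1e:5|rd=7:3|rs=2:3|pad=0:5 → word f740h → f7 40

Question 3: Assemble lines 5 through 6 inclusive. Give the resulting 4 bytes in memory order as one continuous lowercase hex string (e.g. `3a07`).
e2203800

5. sum fields op=0x1c:5|rd=2:3|rs=1:3|pad=0:5 → word e220h → e2 20
6. neg fields op=0x7:5|rd=0:3|pad=0:8 → word 3800h → 38 00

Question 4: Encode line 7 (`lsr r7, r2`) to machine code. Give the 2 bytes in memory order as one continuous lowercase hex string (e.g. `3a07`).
line 7 (lsr): pack op=0x1e:5|rd=2:3|rs=7:3|pad=0:5 = 0xf2e0; big→ f2 e0

f2e0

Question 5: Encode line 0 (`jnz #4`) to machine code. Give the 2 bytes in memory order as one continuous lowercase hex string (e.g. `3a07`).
line 0 (jnz): pack op=0x10:5|imm=4:11 = 0x8004; big→ 80 04

8004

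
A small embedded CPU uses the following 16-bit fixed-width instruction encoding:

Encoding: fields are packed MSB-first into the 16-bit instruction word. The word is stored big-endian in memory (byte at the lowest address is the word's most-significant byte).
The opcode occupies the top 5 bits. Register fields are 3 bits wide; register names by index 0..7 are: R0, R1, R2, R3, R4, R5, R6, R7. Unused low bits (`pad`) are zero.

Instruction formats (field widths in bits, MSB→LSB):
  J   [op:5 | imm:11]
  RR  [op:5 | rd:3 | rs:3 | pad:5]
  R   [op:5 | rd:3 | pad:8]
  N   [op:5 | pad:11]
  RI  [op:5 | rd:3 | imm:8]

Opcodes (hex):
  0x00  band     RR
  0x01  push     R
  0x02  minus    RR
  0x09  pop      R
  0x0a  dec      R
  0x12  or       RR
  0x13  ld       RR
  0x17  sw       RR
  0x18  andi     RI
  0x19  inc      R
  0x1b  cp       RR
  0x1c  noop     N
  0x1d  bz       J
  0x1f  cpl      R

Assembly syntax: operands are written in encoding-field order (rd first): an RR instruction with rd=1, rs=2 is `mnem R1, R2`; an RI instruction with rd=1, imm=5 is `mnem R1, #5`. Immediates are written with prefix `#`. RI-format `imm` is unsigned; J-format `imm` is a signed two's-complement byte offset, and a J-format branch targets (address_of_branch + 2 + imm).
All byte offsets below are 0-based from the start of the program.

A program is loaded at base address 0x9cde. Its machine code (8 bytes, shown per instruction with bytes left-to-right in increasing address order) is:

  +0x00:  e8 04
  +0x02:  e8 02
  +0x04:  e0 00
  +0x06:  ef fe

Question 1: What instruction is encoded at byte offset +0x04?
[04] e0 00 → 0xe000
  op=0xe000>>11=0x1c ⇒ noop (N)

noop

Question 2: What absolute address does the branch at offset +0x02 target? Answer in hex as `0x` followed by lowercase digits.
0x9ce4

[02] e8 02 → 0xe802
  opcode bits[15:11]=0x1d: bz/J
  [10:0] imm=2 = #2
  target = base 0x9cde + off 0x02 + 2 + imm 2 = 0x9ce4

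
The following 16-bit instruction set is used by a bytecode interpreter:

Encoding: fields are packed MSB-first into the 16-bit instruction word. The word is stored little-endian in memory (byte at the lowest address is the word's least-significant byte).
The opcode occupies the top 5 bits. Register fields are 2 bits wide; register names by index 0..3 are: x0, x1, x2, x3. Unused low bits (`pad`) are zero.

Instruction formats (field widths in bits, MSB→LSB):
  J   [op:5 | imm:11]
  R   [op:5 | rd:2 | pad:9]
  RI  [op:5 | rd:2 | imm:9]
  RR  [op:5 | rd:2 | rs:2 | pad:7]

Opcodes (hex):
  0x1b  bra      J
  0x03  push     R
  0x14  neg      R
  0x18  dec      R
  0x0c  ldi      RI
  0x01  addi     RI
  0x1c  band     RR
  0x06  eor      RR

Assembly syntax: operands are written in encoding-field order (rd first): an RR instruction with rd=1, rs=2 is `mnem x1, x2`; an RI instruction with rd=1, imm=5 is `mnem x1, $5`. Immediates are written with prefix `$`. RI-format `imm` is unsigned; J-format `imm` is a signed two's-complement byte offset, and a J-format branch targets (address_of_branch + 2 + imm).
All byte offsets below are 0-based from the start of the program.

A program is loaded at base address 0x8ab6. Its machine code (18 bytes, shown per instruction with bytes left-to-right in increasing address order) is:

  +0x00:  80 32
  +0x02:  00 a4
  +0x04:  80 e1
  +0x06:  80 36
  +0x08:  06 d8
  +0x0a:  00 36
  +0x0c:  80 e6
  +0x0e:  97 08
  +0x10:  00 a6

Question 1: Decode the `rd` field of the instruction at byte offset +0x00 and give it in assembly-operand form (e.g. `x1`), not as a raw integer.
[00] 80 32 → 0x3280
  top 5b → 0x6 → eor [RR]
  [10:9] rd=1 = x1
  [8:7] rs=1 = x1

x1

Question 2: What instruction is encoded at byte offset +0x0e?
addi x0, $151

@+0e  little-endian(97 08) = 0x0897
  op=0x0897>>11=0x1 ⇒ addi (RI)
  rd: (w>>9)&0x3=0x0 → x0
  imm: (w>>0)&0x1ff=0x97 → $151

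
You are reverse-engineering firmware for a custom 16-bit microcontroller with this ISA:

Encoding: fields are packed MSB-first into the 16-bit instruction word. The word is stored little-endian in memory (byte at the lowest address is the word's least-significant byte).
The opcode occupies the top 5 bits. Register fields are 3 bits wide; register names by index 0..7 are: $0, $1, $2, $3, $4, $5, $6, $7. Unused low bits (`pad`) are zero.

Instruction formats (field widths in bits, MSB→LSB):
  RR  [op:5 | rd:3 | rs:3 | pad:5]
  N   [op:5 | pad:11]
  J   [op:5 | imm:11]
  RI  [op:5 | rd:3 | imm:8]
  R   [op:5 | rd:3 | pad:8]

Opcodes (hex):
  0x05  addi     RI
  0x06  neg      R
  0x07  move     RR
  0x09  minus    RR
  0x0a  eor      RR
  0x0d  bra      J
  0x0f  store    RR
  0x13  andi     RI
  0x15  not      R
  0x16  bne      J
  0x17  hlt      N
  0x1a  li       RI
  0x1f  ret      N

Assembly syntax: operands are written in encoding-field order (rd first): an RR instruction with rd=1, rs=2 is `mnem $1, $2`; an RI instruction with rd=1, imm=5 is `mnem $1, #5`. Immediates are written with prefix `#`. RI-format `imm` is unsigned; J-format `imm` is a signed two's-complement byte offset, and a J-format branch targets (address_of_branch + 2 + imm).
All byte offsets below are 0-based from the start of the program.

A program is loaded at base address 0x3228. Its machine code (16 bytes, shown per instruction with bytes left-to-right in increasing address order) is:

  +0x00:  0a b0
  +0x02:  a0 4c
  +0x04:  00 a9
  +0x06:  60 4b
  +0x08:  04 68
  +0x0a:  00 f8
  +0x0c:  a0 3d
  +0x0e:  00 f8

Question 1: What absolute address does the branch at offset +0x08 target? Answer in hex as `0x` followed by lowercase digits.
+0x08: 04 68 ⇒ word 0x6804 (little)
  op=0x6804>>11=0xd ⇒ bra (J)
  [10:0] imm=4 = #4
  target = base 0x3228 + off 0x08 + 2 + imm 4 = 0x3236

0x3236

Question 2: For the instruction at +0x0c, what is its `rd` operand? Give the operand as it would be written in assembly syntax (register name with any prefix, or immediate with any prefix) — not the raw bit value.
$5

[0c] a0 3d → 0x3da0
  opcode bits[15:11]=0x7: move/RR
  rd: (w>>8)&0x7=0x5 → $5
  rs: (w>>5)&0x7=0x5 → $5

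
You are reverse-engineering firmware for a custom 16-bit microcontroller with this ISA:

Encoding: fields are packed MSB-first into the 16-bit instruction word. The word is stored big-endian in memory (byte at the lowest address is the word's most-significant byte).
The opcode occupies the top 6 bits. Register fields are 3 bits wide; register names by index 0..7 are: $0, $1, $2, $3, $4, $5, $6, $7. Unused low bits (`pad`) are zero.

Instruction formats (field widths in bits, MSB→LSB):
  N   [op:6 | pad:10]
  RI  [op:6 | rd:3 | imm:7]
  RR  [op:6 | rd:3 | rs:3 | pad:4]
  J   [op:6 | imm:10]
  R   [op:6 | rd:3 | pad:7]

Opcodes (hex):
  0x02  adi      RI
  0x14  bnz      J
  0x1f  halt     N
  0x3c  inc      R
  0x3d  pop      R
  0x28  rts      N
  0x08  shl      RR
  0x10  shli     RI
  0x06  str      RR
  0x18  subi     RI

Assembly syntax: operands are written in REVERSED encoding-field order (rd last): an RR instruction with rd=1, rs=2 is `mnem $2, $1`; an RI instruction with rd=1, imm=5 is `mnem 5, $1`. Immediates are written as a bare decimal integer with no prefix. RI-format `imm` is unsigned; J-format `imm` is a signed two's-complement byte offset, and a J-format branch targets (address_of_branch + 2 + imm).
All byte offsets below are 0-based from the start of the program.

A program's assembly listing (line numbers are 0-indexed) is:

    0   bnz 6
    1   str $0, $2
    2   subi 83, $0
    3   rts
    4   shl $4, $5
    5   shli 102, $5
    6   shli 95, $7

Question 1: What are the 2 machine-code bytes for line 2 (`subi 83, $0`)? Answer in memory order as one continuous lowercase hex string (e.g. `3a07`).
6053

L2: subi op=0x18:6|rd=0:3|imm=83:7 ⇒ 0x6053 ⇒ big 60 53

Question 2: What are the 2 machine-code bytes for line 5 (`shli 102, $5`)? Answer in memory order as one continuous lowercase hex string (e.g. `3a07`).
42e6

5. shli fields op=0x10:6|rd=5:3|imm=102:7 → word 42e6h → 42 e6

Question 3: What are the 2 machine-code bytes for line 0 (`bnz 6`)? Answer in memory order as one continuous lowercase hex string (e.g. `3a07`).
line 0 (bnz): pack op=0x14:6|imm=6:10 = 0x5006; big→ 50 06

5006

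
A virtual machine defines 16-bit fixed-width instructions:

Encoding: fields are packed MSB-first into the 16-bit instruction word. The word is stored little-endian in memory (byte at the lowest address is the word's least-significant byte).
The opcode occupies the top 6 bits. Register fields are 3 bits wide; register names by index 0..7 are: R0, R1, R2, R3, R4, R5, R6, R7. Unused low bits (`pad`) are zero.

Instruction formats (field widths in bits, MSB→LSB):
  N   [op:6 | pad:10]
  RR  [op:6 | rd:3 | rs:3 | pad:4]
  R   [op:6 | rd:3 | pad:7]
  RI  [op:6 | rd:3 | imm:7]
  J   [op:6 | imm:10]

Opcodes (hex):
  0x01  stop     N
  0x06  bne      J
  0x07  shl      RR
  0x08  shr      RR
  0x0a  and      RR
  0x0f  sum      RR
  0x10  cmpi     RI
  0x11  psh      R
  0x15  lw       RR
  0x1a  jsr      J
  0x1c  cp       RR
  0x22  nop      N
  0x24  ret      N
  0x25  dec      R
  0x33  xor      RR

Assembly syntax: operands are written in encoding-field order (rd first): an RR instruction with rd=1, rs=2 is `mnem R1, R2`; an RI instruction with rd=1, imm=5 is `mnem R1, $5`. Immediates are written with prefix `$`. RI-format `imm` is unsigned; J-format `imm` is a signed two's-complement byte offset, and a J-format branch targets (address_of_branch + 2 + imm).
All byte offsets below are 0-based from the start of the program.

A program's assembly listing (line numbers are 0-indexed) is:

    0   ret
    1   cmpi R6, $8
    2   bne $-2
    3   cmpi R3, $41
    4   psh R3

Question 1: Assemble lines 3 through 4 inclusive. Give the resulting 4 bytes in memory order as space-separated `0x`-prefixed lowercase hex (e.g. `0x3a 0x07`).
0xa9 0x41 0x80 0x45

3. cmpi fields op=0x10:6|rd=3:3|imm=41:7 → word 41a9h → a9 41
4. psh fields op=0x11:6|rd=3:3|pad=0:7 → word 4580h → 80 45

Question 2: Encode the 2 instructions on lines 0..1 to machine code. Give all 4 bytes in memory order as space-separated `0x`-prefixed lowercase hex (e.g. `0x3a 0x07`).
0x00 0x90 0x08 0x43

L0: ret op=0x24:6|pad=0:10 ⇒ 0x9000 ⇒ little 00 90
L1: cmpi op=0x10:6|rd=6:3|imm=8:7 ⇒ 0x4308 ⇒ little 08 43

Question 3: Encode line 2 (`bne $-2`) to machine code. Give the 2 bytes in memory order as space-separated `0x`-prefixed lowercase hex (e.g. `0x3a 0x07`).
0xfe 0x1b

2. bne fields op=0x6:6|imm=-2:10 → word 1bfeh → fe 1b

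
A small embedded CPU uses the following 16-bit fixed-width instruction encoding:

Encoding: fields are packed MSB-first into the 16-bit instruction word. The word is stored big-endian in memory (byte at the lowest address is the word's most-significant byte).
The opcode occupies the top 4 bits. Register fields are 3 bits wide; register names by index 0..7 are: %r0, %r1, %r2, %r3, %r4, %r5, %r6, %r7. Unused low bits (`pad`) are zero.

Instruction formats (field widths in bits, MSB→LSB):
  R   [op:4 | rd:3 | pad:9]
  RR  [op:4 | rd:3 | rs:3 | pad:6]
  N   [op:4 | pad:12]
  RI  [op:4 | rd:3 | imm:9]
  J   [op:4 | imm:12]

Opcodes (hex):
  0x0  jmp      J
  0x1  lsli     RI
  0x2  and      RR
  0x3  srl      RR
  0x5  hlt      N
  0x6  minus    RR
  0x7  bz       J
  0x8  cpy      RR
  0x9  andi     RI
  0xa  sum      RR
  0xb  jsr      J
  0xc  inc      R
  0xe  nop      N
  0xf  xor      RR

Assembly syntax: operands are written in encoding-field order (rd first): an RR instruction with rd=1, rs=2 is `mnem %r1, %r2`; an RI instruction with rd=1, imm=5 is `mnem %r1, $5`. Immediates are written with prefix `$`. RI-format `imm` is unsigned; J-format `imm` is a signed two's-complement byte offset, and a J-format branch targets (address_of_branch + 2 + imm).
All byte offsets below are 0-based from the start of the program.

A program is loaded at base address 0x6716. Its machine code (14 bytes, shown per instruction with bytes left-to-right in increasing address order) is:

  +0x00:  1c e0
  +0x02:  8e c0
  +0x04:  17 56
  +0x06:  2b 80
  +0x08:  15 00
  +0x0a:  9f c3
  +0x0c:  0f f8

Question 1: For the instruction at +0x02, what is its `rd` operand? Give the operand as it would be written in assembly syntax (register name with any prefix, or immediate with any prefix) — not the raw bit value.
off 0x02: read 8e c0 as big → 0x8ec0
  op=0x8ec0>>12=0x8 ⇒ cpy (RR)
  rd: (w>>9)&0x7=0x7 → %r7
  rs: (w>>6)&0x7=0x3 → %r3

%r7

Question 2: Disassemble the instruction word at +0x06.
and %r5, %r6

+0x06: 2b 80 ⇒ word 0x2b80 (big)
  top 4b → 0x2 → and [RR]
  rd@[11:9]=0x5 ⇒ %r5
  rs@[8:6]=0x6 ⇒ %r6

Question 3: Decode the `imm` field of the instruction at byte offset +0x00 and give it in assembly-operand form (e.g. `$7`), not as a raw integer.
off 0x00: read 1c e0 as big → 0x1ce0
  op=0x1ce0>>12=0x1 ⇒ lsli (RI)
  rd: (w>>9)&0x7=0x6 → %r6
  imm: (w>>0)&0x1ff=0xe0 → $224

$224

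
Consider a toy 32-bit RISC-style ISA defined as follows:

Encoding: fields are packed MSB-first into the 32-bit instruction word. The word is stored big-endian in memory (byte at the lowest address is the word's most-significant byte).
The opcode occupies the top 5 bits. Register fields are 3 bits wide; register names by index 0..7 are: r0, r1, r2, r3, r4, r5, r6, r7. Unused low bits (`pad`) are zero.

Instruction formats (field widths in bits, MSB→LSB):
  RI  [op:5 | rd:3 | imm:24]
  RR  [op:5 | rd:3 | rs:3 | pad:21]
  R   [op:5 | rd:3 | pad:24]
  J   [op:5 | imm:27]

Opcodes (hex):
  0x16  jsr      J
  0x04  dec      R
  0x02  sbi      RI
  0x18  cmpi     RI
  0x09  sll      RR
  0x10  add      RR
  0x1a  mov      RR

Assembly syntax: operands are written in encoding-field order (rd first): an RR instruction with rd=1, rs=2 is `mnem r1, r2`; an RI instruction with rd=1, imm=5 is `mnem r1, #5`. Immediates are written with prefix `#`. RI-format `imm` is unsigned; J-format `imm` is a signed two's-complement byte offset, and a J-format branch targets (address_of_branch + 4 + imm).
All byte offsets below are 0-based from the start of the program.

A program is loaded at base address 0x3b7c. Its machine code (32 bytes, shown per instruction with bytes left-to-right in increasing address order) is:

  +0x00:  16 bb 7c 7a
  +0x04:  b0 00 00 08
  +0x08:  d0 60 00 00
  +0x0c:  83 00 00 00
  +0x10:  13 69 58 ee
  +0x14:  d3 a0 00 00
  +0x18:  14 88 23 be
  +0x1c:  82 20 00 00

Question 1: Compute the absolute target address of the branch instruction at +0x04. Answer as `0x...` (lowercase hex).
+0x04: b0 00 00 08 ⇒ word 0xb0000008 (big)
  opcode bits[31:27]=0x16: jsr/J
  imm: (w>>0)&0x7ffffff=0x8 → #8
  target = base 0x3b7c + off 0x04 + 4 + imm 8 = 0x3b8c

0x3b8c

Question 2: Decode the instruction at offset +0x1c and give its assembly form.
@+1c  big-endian(82 20 00 00) = 0x82200000
  opcode bits[31:27]=0x10: add/RR
  rd@[26:24]=0x2 ⇒ r2
  rs@[23:21]=0x1 ⇒ r1

add r2, r1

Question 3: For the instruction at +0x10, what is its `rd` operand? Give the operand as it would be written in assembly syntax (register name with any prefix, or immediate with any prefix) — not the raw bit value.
[10] 13 69 58 ee → 0x136958ee
  top 5b → 0x2 → sbi [RI]
  rd: (w>>24)&0x7=0x3 → r3
  imm: (w>>0)&0xffffff=0x6958ee → #6904046

r3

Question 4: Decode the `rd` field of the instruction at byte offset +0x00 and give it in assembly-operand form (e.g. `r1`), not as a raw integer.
[00] 16 bb 7c 7a → 0x16bb7c7a
  top 5b → 0x2 → sbi [RI]
  rd: (w>>24)&0x7=0x6 → r6
  imm: (w>>0)&0xffffff=0xbb7c7a → #12287098

r6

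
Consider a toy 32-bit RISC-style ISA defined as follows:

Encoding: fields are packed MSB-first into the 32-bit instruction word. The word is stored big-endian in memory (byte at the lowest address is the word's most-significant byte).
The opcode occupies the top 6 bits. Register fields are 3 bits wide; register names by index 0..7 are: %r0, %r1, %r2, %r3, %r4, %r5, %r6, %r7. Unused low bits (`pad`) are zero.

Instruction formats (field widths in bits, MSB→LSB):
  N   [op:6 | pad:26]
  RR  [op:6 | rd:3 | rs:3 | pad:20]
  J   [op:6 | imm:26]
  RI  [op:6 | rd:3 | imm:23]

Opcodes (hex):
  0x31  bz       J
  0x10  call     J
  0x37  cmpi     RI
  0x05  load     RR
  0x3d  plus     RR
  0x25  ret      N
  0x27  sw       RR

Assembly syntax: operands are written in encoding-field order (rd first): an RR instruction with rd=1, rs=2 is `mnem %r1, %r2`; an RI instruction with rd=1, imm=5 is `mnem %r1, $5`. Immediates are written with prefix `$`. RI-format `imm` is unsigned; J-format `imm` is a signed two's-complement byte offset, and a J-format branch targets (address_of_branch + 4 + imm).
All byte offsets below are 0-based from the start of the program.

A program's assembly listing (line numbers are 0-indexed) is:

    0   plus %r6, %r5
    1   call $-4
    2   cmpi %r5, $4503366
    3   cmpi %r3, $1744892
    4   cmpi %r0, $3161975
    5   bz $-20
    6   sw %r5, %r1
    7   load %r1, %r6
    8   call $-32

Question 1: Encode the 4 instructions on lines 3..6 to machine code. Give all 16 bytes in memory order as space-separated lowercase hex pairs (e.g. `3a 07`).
3. cmpi fields op=0x37:6|rd=3:3|imm=1744892:23 → word dd9a9ffch → dd 9a 9f fc
4. cmpi fields op=0x37:6|rd=0:3|imm=3161975:23 → word dc303f77h → dc 30 3f 77
5. bz fields op=0x31:6|imm=-20:26 → word c7ffffech → c7 ff ff ec
6. sw fields op=0x27:6|rd=5:3|rs=1:3|pad=0:20 → word 9e900000h → 9e 90 00 00

dd 9a 9f fc dc 30 3f 77 c7 ff ff ec 9e 90 00 00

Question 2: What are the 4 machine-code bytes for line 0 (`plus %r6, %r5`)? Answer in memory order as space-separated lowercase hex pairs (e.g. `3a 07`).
f7 50 00 00

0. plus fields op=0x3d:6|rd=6:3|rs=5:3|pad=0:20 → word f7500000h → f7 50 00 00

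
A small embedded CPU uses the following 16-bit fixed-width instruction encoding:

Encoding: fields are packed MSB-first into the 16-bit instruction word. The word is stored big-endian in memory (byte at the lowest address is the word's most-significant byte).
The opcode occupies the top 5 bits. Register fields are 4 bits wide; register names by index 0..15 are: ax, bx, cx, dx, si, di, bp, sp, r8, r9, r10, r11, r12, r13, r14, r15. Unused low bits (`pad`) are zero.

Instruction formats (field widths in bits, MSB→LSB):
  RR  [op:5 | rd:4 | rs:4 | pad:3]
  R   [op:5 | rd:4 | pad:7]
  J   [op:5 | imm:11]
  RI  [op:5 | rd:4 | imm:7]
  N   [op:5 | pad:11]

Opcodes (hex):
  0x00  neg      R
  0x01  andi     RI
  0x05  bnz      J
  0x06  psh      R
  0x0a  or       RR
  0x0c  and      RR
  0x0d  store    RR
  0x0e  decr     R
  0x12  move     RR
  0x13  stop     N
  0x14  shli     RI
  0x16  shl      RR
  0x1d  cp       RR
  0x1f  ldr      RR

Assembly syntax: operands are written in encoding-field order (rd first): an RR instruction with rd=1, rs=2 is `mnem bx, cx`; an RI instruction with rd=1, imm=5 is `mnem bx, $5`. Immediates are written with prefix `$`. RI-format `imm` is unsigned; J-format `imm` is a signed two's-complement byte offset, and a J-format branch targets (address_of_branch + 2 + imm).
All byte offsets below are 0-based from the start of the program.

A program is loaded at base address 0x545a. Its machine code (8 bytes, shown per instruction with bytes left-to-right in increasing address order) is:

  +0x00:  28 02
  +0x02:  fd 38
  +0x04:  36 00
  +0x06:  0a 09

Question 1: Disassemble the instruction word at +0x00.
bnz $2

[00] 28 02 → 0x2802
  top 5b → 0x5 → bnz [J]
  imm@[10:0]=0x2 ⇒ $2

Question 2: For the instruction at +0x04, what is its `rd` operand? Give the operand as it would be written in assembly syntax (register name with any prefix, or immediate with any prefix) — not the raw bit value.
off 0x04: read 36 00 as big → 0x3600
  op=0x3600>>11=0x6 ⇒ psh (R)
  rd@[10:7]=0xc ⇒ r12

r12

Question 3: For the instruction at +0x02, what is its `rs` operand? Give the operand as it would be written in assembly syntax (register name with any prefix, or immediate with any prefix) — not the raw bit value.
[02] fd 38 → 0xfd38
  op=0xfd38>>11=0x1f ⇒ ldr (RR)
  rd@[10:7]=0xa ⇒ r10
  rs@[6:3]=0x7 ⇒ sp

sp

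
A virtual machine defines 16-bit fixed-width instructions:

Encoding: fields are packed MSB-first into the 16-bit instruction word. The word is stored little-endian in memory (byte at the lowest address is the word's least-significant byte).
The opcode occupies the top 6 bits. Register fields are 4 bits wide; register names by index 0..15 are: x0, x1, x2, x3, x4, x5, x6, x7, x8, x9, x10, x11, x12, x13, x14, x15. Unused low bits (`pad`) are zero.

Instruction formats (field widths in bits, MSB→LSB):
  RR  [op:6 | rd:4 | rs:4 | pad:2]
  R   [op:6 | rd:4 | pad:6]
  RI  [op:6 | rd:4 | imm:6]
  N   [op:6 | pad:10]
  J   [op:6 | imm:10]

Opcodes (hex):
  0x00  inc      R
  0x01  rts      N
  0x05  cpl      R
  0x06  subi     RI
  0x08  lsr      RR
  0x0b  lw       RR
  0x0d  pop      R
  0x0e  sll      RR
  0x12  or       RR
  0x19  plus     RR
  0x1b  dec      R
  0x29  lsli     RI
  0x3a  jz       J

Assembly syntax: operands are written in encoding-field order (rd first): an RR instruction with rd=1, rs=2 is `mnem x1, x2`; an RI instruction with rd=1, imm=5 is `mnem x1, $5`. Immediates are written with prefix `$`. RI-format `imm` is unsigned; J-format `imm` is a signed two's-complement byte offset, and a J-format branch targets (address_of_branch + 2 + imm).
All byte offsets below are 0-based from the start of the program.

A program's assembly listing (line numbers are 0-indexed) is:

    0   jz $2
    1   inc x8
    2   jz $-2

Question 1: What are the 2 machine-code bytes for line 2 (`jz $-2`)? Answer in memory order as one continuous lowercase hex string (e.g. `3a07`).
L2: jz op=0x3a:6|imm=-2:10 ⇒ 0xebfe ⇒ little fe eb

feeb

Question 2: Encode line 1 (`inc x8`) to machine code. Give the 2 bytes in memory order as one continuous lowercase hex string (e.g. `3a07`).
line 1 (inc): pack op=0x0:6|rd=8:4|pad=0:6 = 0x0200; little→ 00 02

0002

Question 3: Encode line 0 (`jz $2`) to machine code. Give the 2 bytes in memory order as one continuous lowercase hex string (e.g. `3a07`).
0. jz fields op=0x3a:6|imm=2:10 → word e802h → 02 e8

02e8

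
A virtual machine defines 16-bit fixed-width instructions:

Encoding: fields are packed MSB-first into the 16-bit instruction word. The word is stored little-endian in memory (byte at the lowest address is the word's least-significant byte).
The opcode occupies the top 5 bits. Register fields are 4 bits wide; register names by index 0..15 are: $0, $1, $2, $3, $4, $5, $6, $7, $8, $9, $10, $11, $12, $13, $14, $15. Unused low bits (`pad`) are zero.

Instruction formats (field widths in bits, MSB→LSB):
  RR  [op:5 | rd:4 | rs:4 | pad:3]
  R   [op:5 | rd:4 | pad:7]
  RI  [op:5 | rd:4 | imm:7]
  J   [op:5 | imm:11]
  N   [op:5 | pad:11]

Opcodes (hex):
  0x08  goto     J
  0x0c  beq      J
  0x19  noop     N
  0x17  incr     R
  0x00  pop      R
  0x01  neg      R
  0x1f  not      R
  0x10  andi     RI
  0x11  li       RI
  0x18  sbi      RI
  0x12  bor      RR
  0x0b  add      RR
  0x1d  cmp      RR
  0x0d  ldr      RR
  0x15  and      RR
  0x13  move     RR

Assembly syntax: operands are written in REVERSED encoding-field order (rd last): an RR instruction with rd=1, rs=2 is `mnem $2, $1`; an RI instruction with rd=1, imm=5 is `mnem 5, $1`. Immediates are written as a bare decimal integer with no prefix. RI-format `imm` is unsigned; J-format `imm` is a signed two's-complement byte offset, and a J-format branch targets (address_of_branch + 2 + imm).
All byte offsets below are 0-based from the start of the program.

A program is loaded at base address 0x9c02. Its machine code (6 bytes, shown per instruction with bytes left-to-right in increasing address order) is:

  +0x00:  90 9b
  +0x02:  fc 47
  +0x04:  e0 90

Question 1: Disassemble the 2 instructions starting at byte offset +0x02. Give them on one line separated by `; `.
goto -4; bor $12, $1

+0x02: fc 47 ⇒ word 0x47fc (little)
  top 5b → 0x8 → goto [J]
  imm@[10:0]=0x7fc (s11→-4) ⇒ -4
+0x04: e0 90 ⇒ word 0x90e0 (little)
  top 5b → 0x12 → bor [RR]
  rd@[10:7]=0x1 ⇒ $1
  rs@[6:3]=0xc ⇒ $12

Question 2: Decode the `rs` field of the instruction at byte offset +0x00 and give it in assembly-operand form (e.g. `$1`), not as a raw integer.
$2

@+00  little-endian(90 9b) = 0x9b90
  top 5b → 0x13 → move [RR]
  rd@[10:7]=0x7 ⇒ $7
  rs@[6:3]=0x2 ⇒ $2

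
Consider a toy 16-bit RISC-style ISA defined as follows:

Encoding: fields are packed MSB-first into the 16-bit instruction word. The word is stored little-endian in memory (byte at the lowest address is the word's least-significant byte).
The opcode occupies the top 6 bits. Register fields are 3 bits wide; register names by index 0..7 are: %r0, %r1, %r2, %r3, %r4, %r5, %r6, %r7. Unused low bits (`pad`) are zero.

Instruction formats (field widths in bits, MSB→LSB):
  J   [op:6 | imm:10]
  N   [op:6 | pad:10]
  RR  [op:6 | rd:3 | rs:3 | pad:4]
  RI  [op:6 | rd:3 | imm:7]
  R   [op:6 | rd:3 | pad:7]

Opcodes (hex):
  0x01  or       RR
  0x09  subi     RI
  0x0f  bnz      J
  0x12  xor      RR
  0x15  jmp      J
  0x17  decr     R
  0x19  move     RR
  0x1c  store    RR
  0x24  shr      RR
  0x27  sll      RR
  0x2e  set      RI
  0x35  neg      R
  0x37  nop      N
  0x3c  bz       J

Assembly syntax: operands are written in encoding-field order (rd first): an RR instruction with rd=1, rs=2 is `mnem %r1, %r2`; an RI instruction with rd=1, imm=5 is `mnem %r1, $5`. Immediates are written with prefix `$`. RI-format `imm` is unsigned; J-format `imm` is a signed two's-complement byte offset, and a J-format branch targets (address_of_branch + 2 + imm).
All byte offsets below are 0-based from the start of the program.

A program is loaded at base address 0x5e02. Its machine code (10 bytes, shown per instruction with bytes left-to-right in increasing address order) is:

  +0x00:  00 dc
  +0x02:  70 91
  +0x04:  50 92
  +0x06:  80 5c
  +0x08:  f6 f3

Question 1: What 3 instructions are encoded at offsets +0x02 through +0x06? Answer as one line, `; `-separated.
shr %r2, %r7; shr %r4, %r5; decr %r1

off 0x02: read 70 91 as little → 0x9170
  top 6b → 0x24 → shr [RR]
  [9:7] rd=2 = %r2
  [6:4] rs=7 = %r7
off 0x04: read 50 92 as little → 0x9250
  top 6b → 0x24 → shr [RR]
  [9:7] rd=4 = %r4
  [6:4] rs=5 = %r5
off 0x06: read 80 5c as little → 0x5c80
  top 6b → 0x17 → decr [R]
  [9:7] rd=1 = %r1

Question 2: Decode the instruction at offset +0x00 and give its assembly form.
nop

off 0x00: read 00 dc as little → 0xdc00
  top 6b → 0x37 → nop [N]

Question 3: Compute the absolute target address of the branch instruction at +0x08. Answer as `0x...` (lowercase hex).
0x5e02

@+08  little-endian(f6 f3) = 0xf3f6
  top 6b → 0x3c → bz [J]
  imm@[9:0]=0x3f6 (s10→-10) ⇒ $-10
  target = base 0x5e02 + off 0x08 + 2 + imm -10 = 0x5e02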